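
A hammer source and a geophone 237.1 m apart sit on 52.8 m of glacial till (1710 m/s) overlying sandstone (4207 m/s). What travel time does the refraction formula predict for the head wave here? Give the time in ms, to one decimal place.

θ_c = arcsin(V₁/V₂) = arcsin(1710/4207) = 23.98°, cos θ_c = 0.9137.
Intercept time tᵢ = 2h cos θ_c / V₁ = 2·52.8·0.9137/1710 = 0.05642 s.
t = x/V₂ + tᵢ = 237.1/4207 + 0.05642 = 0.11278 s.

112.8 ms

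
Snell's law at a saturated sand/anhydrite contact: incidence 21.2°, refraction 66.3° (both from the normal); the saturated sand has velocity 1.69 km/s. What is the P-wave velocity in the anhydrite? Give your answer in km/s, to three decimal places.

Snell's law: sin 21.2°/V₁ = sin 66.3°/V₂.
V₂ = V₁·sin 66.3°/sin 21.2° = 1.69 × 2.5321 = 4.279 km/s.

4.279 km/s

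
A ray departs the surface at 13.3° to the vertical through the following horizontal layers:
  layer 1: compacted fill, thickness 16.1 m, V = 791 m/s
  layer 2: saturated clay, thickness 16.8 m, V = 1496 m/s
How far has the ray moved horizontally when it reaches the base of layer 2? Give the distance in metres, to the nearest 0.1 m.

11.9 m

Ray parameter p = sin 13.3° / 791 m/s = 2.9083e-04 s/m.
Layer 1: θ = 13.30°; offset = 16.1·tan 13.30° = 3.806 m.
Layer 2: sin θ = p·1496 = 0.4351 → θ = 25.79°; offset = 16.8·tan 25.79° = 8.118 m.
Total horizontal offset = 11.924 m.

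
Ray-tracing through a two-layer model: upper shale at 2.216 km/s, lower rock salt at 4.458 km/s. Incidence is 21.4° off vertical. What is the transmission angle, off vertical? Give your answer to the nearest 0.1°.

sin θ₁/V₁ = sin θ₂/V₂ ⇒ sin θ₂ = 4.458·sin 21.4°/2.216 = 4.458·0.3649/2.216 = 0.7340.
θ₂ = sin⁻¹(0.7340) = 47.23° (from vertical).

47.2°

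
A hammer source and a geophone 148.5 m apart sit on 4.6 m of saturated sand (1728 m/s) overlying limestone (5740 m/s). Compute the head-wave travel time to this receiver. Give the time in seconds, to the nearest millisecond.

0.031 s

θ_c = arcsin(V₁/V₂) = arcsin(1728/5740) = 17.52°, cos θ_c = 0.9536.
Intercept time tᵢ = 2h cos θ_c / V₁ = 2·4.6·0.9536/1728 = 0.00508 s.
t = x/V₂ + tᵢ = 148.5/5740 + 0.00508 = 0.03095 s.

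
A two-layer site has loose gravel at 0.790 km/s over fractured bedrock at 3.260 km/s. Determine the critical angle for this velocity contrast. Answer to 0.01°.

Critical incidence: sin θ_c = V₁/V₂ = 0.790/3.260 = 0.2423.
θ_c = arcsin 0.2423 = 14.02°.

14.02°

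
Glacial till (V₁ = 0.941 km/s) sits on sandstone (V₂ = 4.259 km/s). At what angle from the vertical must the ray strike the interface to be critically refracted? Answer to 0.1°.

At critical incidence the refracted ray runs along the interface (θ₂ = 90°), so sin θ_c = V₁/V₂.
θ_c = arcsin(0.941/4.259) = arcsin 0.2209 = 12.76°.

12.8°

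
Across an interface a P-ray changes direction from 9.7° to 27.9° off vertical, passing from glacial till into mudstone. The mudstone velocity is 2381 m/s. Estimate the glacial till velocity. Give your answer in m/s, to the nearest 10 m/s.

sin 9.7° = 0.1685; sin 27.9° = 0.4679.
V₁ = V₂·(sin θ₁/sin θ₂) = 2381·(0.1685/0.4679) = 857.34 m/s.

860 m/s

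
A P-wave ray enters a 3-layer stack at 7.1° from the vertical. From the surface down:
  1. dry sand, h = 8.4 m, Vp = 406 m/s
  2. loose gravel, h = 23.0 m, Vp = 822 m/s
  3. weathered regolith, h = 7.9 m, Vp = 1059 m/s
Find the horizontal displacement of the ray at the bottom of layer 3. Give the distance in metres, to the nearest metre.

10 m

Apply Snell's law at each interface; in layer i the horizontal offset is hᵢ·tan θᵢ.
Layer 1: θ = 7.10°; offset = 8.4·tan 7.10° = 1.046 m.
Layer 2: sin θ = 822·sin 7.1°/406 = 0.2502, θ = 14.49°; offset = 23.0·tan 14.49° = 5.945 m.
Layer 3: sin θ = 1059·sin 7.1°/406 = 0.3224, θ = 18.81°; offset = 7.9·tan 18.81° = 2.691 m.
Total horizontal offset = 9.682 m.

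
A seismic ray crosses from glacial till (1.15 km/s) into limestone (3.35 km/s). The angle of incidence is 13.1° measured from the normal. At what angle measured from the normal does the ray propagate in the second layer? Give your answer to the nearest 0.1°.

41.3°

sin θ₁/V₁ = sin θ₂/V₂ ⇒ sin θ₂ = 3.35·sin 13.1°/1.15 = 3.35·0.2267/1.15 = 0.6602.
θ₂ = arcsin 0.6602 = 41.32° from the normal.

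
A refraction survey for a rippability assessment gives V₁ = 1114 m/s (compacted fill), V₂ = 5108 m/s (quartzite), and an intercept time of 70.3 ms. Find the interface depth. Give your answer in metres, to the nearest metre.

θ_c = arcsin(1114/5108) = 12.60°; cos θ_c = 0.9759.
tᵢ = 2h cos θ_c/V₁ ⇒ h = tᵢ·V₁/(2 cos θ_c) = 0.0703·1114/(2·0.9759) = 40.12 m.

40 m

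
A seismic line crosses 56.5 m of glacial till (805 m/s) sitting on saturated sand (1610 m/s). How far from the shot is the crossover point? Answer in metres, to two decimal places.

195.72 m

x_cross = 2h·√((V₂+V₁)/(V₂−V₁)).
(V₂+V₁)/(V₂−V₁) = (1610+805)/(1610−805) = 3.0000; √ = 1.7321.
x_cross = 2·56.5·1.7321 = 195.72 m.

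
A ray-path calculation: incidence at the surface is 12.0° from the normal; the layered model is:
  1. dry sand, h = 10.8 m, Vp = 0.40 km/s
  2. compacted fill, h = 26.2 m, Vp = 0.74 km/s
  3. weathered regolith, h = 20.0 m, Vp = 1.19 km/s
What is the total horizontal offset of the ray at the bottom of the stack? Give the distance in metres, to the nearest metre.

Apply Snell's law at each interface; in layer i the horizontal offset is hᵢ·tan θᵢ.
Layer 1: θ = 12.00°; offset = 10.8·tan 12.00° = 2.296 m.
Layer 2: sin θ = 0.74·sin 12.0°/0.40 = 0.3846, θ = 22.62°; offset = 26.2·tan 22.62° = 10.917 m.
Layer 3: sin θ = 1.19·sin 12.0°/0.40 = 0.6185, θ = 38.21°; offset = 20.0·tan 38.21° = 15.744 m.
Total horizontal offset = 28.957 m.

29 m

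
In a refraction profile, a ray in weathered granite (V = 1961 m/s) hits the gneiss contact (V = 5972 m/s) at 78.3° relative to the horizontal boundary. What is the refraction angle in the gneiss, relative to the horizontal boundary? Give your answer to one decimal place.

51.9°

Convert to the normal: θ₁ = 90° − 78.3° = 11.7°.
sin θ₁/V₁ = sin θ₂/V₂ ⇒ sin θ₂ = 5972·sin 11.7°/1961 = 5972·0.2028/1961 = 0.6176.
θ₂ = sin⁻¹(0.6176) = 38.14° (from vertical).
From the interface: 90° − 38.14° = 51.86°.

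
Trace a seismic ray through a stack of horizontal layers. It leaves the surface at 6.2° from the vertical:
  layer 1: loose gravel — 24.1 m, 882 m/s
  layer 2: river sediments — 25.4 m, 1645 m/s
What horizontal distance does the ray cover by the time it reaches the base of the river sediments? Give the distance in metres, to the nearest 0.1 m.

Apply Snell's law at each interface; in layer i the horizontal offset is hᵢ·tan θᵢ.
Layer 1: θ = 6.20°; offset = 24.1·tan 6.20° = 2.618 m.
Layer 2: sin θ = 1645·sin 6.2°/882 = 0.2014, θ = 11.62°; offset = 25.4·tan 11.62° = 5.223 m.
Summing the layer offsets gives 7.841 m.

7.8 m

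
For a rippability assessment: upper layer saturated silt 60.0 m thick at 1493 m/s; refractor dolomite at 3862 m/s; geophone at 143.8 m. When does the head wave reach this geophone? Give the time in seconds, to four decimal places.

t = x/V₂ + 2h·√(V₂²−V₁²)/(V₁V₂).
√(V₂²−V₁²) = √(3862²−1493²) = 3561.7 m/s; delay term = 2·60.0·3561.7/(1493·3862) = 0.07413 s.
t = 143.8/3862 + 0.07413 = 0.11136 s.

0.1114 s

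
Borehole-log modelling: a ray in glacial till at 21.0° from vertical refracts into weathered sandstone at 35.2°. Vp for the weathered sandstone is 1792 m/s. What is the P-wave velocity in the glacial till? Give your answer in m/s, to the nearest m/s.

sin 21.0° = 0.3584; sin 35.2° = 0.5764.
V₁ = V₂·(sin θ₁/sin θ₂) = 1792·(0.3584/0.5764) = 1114.09 m/s.

1114 m/s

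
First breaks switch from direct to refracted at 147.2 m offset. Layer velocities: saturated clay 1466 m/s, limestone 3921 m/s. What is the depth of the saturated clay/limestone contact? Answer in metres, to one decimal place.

x_cross = 2h·√((V₂+V₁)/(V₂−V₁)) → h = x_cross / (2·√((V₂+V₁)/(V₂−V₁))).
√((V₂+V₁)/(V₂−V₁)) = √((3921+1466)/(3921−1466)) = 1.4813.
h = 147.2 / (2·1.4813) = 49.69 m.

49.7 m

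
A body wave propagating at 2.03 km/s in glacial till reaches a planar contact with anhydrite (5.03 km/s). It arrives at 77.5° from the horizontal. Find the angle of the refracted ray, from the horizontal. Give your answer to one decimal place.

57.6°

Angle from the normal: 90° − 77.5° = 12.5°.
sin θ₁/V₁ = sin θ₂/V₂ ⇒ sin θ₂ = 5.03·sin 12.5°/2.03 = 5.03·0.2164/2.03 = 0.5363.
θ₂ = sin⁻¹(0.5363) = 32.43° (from vertical).
From the interface: 90° − 32.43° = 57.57°.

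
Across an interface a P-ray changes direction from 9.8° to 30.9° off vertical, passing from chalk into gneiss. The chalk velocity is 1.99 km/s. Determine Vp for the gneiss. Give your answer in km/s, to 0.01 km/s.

Snell's law: sin 9.8°/V₁ = sin 30.9°/V₂.
V₂ = V₁·sin 30.9°/sin 9.8° = 1.99 × 3.0171 = 6.00 km/s.

6.00 km/s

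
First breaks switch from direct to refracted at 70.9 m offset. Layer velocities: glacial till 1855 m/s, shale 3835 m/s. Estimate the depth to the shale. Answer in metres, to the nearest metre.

x_cross = 2h·√((V₂+V₁)/(V₂−V₁)) → h = x_cross / (2·√((V₂+V₁)/(V₂−V₁))).
√((V₂+V₁)/(V₂−V₁)) = √((3835+1855)/(3835−1855)) = 1.6952.
h = 70.9 / (2·1.6952) = 20.91 m.

21 m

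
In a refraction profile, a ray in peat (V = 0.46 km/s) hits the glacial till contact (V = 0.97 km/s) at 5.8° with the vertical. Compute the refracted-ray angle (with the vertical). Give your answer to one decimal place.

12.3°

sin θ₁/V₁ = sin θ₂/V₂ ⇒ sin θ₂ = 0.97·sin 5.8°/0.46 = 0.97·0.1011/0.46 = 0.2131.
θ₂ = sin⁻¹(0.2131) = 12.30° (from vertical).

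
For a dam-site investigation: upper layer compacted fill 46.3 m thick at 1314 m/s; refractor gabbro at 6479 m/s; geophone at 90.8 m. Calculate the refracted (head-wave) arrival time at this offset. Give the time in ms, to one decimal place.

83.0 ms

t = x/V₂ + 2h·√(V₂²−V₁²)/(V₁V₂).
√(V₂²−V₁²) = √(6479²−1314²) = 6344.4 m/s; delay term = 2·46.3·6344.4/(1314·6479) = 0.06901 s.
t = 90.8/6479 + 0.06901 = 0.08302 s.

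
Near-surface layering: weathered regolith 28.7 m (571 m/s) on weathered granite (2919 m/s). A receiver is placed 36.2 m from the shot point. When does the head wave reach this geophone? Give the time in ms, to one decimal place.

111.0 ms

t = x/V₂ + 2h·√(V₂²−V₁²)/(V₁V₂).
√(V₂²−V₁²) = √(2919²−571²) = 2862.6 m/s; delay term = 2·28.7·2862.6/(571·2919) = 0.09858 s.
t = 36.2/2919 + 0.09858 = 0.11098 s.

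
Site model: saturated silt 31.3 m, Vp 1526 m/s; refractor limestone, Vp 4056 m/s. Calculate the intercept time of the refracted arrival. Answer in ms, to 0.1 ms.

38.0 ms

tᵢ = 2h·√(V₂²−V₁²)/(V₁V₂).
√(V₂²−V₁²) = √(4056²−1526²) = 3758.0 m/s.
tᵢ = 2·31.3·3758.0/(1526·4056) = 0.03801 s.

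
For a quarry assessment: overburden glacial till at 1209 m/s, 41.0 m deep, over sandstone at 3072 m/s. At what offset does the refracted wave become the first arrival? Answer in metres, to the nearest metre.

θ_c = arcsin(1209/3072) = 23.18°, so cos θ_c = 0.9193 and tᵢ = 2h cos θ_c/V₁ = 0.0624 s.
At crossover x/V₁ = x/V₂ + tᵢ ⇒ x = tᵢ/(1/V₁ − 1/V₂) = 0.06235/(8.2713e-04 − 3.2552e-04) = 124.30 m.

124 m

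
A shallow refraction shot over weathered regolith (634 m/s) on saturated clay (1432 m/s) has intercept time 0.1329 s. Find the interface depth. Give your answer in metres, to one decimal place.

h = tᵢ·V₁·V₂ / (2·√(V₂²−V₁²)).
√(V₂²−V₁²) = √(1432² − 634²) = 1284.0 m/s.
h = 0.1329 s × 634 × 1432 / (2 × 1284.0) = 46.99 m.

47.0 m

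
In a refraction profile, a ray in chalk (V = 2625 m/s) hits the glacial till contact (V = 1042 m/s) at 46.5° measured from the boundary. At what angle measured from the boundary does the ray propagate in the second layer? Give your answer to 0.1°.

74.1°

Angle from the normal: 90° − 46.5° = 43.5°.
sin θ₁/V₁ = sin θ₂/V₂ ⇒ sin θ₂ = 1042·sin 43.5°/2625 = 1042·0.6884/2625 = 0.2732.
θ₂ = arcsin 0.2732 = 15.86° from the normal.
From the interface: 90° − 15.86° = 74.14°.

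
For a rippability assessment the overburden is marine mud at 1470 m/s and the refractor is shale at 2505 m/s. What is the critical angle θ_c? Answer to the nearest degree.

Critical incidence: sin θ_c = V₁/V₂ = 1470/2505 = 0.5868.
θ_c = arcsin 0.5868 = 35.93°.

36°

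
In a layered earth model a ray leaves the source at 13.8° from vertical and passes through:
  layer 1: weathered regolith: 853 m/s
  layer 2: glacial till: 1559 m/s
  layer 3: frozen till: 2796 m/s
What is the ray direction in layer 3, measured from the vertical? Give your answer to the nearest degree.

51°

Ray parameter p = sin 13.8° / 853 = 2.7964e-04 s/m.
sin θ_3 = p·V_3 = 2.7964e-04 × 2796 = 0.7819.
θ_3 = 51.43° from the vertical.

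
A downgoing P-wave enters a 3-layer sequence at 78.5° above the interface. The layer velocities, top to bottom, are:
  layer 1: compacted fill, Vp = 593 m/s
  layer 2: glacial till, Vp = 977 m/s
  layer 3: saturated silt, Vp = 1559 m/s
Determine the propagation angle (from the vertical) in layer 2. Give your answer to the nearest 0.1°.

19.2°

From the normal: θ₁ = 90° − 78.5° = 11.5°.
Ray parameter p = sin 11.5° / 593 = 3.3620e-04 s/m.
sin θ_2 = p·V_2 = 3.3620e-04 × 977 = 0.3285.
θ_2 = arcsin 0.3285 = 19.18°.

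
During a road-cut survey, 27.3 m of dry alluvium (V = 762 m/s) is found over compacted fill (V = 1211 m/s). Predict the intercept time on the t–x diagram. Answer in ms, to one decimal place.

θ_c = arcsin(V₁/V₂) = arcsin(762/1211) = 38.99°; cos θ_c = 0.7772.
tᵢ = 2h·cos θ_c / V₁ = 2·27.3·0.7772 / 762 = 0.05569 s.

55.7 ms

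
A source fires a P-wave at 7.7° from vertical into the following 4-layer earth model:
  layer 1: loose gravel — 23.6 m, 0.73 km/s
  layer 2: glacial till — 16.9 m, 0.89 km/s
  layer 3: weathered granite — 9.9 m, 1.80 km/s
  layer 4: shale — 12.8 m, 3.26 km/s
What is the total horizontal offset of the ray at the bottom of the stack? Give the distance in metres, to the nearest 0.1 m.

Apply Snell's law at each interface; in layer i the horizontal offset is hᵢ·tan θᵢ.
Layer 1: θ = 7.70°; offset = 23.6·tan 7.70° = 3.191 m.
Layer 2: sin θ = 0.89·sin 7.7°/0.73 = 0.1634, θ = 9.40°; offset = 16.9·tan 9.40° = 2.798 m.
Layer 3: sin θ = 1.80·sin 7.7°/0.73 = 0.3304, θ = 19.29°; offset = 9.9·tan 19.29° = 3.465 m.
Layer 4: sin θ = 3.26·sin 7.7°/0.73 = 0.5983, θ = 36.75°; offset = 12.8·tan 36.75° = 9.559 m.
Σ offsets = 19.013 m.

19.0 m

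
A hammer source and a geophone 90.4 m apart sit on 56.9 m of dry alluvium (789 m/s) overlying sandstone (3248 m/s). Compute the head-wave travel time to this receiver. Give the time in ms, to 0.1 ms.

167.7 ms

t = x/V₂ + 2h·√(V₂²−V₁²)/(V₁V₂).
√(V₂²−V₁²) = √(3248²−789²) = 3150.7 m/s; delay term = 2·56.9·3150.7/(789·3248) = 0.13991 s.
t = 90.4/3248 + 0.13991 = 0.16775 s.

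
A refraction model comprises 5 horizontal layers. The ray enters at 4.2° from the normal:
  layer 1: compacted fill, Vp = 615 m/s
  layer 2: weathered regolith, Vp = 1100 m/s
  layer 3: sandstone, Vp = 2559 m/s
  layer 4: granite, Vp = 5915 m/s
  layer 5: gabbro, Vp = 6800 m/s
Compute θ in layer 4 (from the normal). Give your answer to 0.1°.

44.8°

Ray parameter p = sin 4.2° / 615 = 1.1909e-04 s/m.
sin θ_4 = p·V_4 = 1.1909e-04 × 5915 = 0.7044.
θ_4 = arcsin 0.7044 = 44.78°.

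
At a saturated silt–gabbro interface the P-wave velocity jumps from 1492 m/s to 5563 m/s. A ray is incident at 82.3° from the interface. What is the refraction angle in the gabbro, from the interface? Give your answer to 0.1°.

Convert to the normal: θ₁ = 90° − 82.3° = 7.7°.
Snell's law: sin θ₂ = (V₂/V₁)·sin θ₁ = (5563/1492)·sin 7.7° = 0.4996.
θ₂ = sin⁻¹(0.4996) = 29.97° (from vertical).
From the interface: 90° − 29.97° = 60.03°.

60.0°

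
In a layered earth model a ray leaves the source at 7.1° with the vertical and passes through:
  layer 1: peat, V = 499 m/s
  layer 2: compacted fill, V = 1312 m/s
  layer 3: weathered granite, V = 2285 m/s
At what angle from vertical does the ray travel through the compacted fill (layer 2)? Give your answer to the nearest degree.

Ray parameter p = sin 7.1° / 499 = 2.4770e-04 s/m.
sin θ_2 = p·V_2 = 2.4770e-04 × 1312 = 0.3250.
θ_2 = arcsin 0.3250 = 18.96°.

19°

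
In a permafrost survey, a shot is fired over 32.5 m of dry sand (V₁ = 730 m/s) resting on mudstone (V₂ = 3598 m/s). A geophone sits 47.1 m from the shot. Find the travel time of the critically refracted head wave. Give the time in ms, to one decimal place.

100.3 ms

θ_c = arcsin(V₁/V₂) = arcsin(730/3598) = 11.71°, cos θ_c = 0.9792.
Intercept time tᵢ = 2h cos θ_c / V₁ = 2·32.5·0.9792/730 = 0.08719 s.
t = x/V₂ + tᵢ = 47.1/3598 + 0.08719 = 0.10028 s.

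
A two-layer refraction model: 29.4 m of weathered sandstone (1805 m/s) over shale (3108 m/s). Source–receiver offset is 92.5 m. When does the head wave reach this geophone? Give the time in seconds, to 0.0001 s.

0.0563 s

t = x/V₂ + 2h·√(V₂²−V₁²)/(V₁V₂).
√(V₂²−V₁²) = √(3108²−1805²) = 2530.1 m/s; delay term = 2·29.4·2530.1/(1805·3108) = 0.02652 s.
t = 92.5/3108 + 0.02652 = 0.05628 s.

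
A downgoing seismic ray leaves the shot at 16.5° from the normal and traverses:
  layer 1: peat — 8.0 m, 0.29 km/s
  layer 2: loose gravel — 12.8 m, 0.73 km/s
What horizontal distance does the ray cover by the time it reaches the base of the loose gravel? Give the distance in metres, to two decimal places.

Ray parameter p = sin 16.5° / 0.29 km/s = 9.7936e-01 s/km.
Layer 1: θ = 16.50°; offset = 8.0·tan 16.50° = 2.3697 m.
Layer 2: sin θ = p·0.73 = 0.7149 → θ = 45.64°; offset = 12.8·tan 45.64° = 13.0882 m.
Total horizontal offset = 15.4579 m.

15.46 m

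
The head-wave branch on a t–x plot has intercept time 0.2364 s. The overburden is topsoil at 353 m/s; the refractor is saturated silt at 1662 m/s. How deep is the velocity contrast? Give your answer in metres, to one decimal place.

42.7 m

h = tᵢ·V₁·V₂ / (2·√(V₂²−V₁²)).
√(V₂²−V₁²) = √(1662² − 353²) = 1624.1 m/s.
h = 0.2364 s × 353 × 1662 / (2 × 1624.1) = 42.70 m.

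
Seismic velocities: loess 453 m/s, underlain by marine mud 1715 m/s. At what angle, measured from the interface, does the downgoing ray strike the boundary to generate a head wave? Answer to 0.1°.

74.7°

At critical incidence the refracted ray runs along the interface (θ₂ = 90°), so sin θ_c = V₁/V₂.
θ_c = arcsin(453/1715) = arcsin 0.2641 = 15.32°.
Measured from the interface: 90° − 15.32° = 74.68°.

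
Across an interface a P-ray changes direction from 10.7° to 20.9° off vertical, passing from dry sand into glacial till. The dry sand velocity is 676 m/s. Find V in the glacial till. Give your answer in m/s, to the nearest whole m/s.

1299 m/s

sin 10.7° = 0.1857; sin 20.9° = 0.3567.
V₂ = V₁·(sin θ₂/sin θ₁) = 676·(0.3567/0.1857) = 1298.86 m/s.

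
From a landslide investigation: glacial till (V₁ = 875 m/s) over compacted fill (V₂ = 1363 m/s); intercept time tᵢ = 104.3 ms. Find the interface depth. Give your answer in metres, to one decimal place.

59.5 m

θ_c = arcsin(875/1363) = 39.94°; cos θ_c = 0.7667.
tᵢ = 2h cos θ_c/V₁ ⇒ h = tᵢ·V₁/(2 cos θ_c) = 0.1043·875/(2·0.7667) = 59.51 m.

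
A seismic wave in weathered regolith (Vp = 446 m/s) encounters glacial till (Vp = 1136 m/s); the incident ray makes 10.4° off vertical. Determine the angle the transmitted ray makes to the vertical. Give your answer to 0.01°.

sin θ₁/V₁ = sin θ₂/V₂ ⇒ sin θ₂ = 1136·sin 10.4°/446 = 1136·0.1805/446 = 0.4598.
θ₂ = arcsin 0.4598 = 27.37° from the normal.

27.37°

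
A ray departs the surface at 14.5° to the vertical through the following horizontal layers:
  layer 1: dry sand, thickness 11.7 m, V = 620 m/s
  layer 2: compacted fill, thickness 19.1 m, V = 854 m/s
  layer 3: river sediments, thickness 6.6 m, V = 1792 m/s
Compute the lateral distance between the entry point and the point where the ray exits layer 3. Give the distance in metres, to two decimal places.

Ray parameter p = sin 14.5° / 620 m/s = 4.0384e-04 s/m.
Layer 1: θ = 14.50°; offset = 11.7·tan 14.50° = 3.0258 m.
Layer 2: sin θ = p·854 = 0.3449 → θ = 20.17°; offset = 19.1·tan 20.17° = 7.0177 m.
Layer 3: sin θ = p·1792 = 0.7237 → θ = 46.36°; offset = 6.6·tan 46.36° = 6.9208 m.
Summing the layer offsets gives 16.9643 m.

16.96 m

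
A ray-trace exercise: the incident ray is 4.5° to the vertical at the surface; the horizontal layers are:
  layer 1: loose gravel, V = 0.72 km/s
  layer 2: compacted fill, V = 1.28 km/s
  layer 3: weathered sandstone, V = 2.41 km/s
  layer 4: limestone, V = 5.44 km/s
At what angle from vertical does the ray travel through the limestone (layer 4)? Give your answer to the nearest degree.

36°

Ray parameter p = sin 4.5° / 0.72 = 1.0897e-01 s/km.
sin θ_4 = p·V_4 = 1.0897e-01 × 5.44 = 0.5928.
θ_4 = 36.36° from the vertical.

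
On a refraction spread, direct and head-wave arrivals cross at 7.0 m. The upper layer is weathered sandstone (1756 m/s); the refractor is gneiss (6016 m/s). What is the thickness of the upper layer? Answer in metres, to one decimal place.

h = (x_cross/2)·√((V₂−V₁)/(V₂+V₁)).
(V₂−V₁)/(V₂+V₁) = (6016−1756)/(6016+1756) = 0.5481; √ = 0.7404.
h = (7.0/2)·0.7404 = 2.59 m.

2.6 m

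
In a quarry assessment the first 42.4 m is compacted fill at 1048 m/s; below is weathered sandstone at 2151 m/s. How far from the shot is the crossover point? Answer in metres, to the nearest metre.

144 m

x_cross = 2h·√((V₂+V₁)/(V₂−V₁)).
(V₂+V₁)/(V₂−V₁) = (2151+1048)/(2151−1048) = 2.9003; √ = 1.7030.
x_cross = 2·42.4·1.7030 = 144.42 m.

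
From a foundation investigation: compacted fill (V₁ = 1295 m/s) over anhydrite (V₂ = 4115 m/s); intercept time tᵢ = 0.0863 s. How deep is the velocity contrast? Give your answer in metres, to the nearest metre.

h = tᵢ·V₁·V₂ / (2·√(V₂²−V₁²)).
√(V₂²−V₁²) = √(4115² − 1295²) = 3905.9 m/s.
h = 0.0863 s × 1295 × 4115 / (2 × 3905.9) = 58.87 m.

59 m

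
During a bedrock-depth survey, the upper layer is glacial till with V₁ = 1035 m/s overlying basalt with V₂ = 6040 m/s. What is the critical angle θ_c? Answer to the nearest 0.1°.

Critical incidence: sin θ_c = V₁/V₂ = 1035/6040 = 0.1714.
θ_c = arcsin 0.1714 = 9.87°.

9.9°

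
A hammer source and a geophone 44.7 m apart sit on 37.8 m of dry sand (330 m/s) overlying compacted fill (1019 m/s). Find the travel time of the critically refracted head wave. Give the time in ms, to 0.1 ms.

260.6 ms

θ_c = arcsin(V₁/V₂) = arcsin(330/1019) = 18.90°, cos θ_c = 0.9461.
Intercept time tᵢ = 2h cos θ_c / V₁ = 2·37.8·0.9461/330 = 0.21675 s.
t = x/V₂ + tᵢ = 44.7/1019 + 0.21675 = 0.26061 s.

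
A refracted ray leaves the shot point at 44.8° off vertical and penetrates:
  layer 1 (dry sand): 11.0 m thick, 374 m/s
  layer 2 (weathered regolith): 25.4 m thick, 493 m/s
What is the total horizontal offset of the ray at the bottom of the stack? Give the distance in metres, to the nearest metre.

75 m

Ray parameter p = sin 44.8° / 374 m/s = 1.8840e-03 s/m.
Layer 1: θ = 44.80°; offset = 11.0·tan 44.80° = 10.923 m.
Layer 2: sin θ = p·493 = 0.9288 → θ = 68.25°; offset = 25.4·tan 68.25° = 63.679 m.
Summing the layer offsets gives 74.602 m.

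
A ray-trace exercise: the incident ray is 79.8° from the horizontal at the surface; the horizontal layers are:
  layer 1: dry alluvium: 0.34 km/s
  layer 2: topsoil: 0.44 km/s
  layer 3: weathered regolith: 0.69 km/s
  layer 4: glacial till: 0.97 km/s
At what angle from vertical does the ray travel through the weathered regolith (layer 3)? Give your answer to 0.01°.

From the normal: θ₁ = 90° − 79.8° = 10.2°.
Ray parameter p = sin 10.2° / 0.34 = 5.2084e-01 s/km.
sin θ_3 = p·V_3 = 5.2084e-01 × 0.69 = 0.3594.
θ_3 = arcsin 0.3594 = 21.06°.

21.06°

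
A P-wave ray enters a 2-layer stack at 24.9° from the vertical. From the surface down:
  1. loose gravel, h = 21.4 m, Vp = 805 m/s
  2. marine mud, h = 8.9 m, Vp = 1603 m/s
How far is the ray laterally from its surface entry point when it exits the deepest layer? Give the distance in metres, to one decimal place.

23.6 m

Apply Snell's law at each interface; in layer i the horizontal offset is hᵢ·tan θᵢ.
Layer 1: θ = 24.90°; offset = 21.4·tan 24.90° = 9.934 m.
Layer 2: sin θ = 1603·sin 24.9°/805 = 0.8384, θ = 56.97°; offset = 8.9·tan 56.97° = 13.690 m.
Summing the layer offsets gives 23.624 m.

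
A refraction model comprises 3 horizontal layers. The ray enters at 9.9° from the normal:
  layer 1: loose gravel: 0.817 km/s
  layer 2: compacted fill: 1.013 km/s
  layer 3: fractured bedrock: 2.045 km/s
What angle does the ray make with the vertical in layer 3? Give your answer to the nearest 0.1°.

Snell's law across each interface conserves sin θ / V, so sin θ_3 = V_3·sin θ₁/V₁.
sin θ_3 = 2.045 × sin 9.9° / 0.817 = 0.4303.
θ_3 = arcsin 0.4303 = 25.49°.

25.5°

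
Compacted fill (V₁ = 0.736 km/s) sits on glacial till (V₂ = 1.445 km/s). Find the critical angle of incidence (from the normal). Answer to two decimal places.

At critical incidence the refracted ray runs along the interface (θ₂ = 90°), so sin θ_c = V₁/V₂.
θ_c = arcsin(0.736/1.445) = arcsin 0.5093 = 30.62°.

30.62°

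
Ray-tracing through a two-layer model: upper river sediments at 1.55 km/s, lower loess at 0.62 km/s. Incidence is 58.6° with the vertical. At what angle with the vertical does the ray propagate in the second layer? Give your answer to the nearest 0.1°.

Snell's law: sin θ₂ = (V₂/V₁)·sin θ₁ = (0.62/1.55)·sin 58.6° = 0.3414.
θ₂ = arcsin 0.3414 = 19.96° from the normal.

20.0°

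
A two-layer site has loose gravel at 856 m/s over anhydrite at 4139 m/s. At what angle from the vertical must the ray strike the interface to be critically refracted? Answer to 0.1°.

11.9°

At critical incidence the refracted ray runs along the interface (θ₂ = 90°), so sin θ_c = V₁/V₂.
θ_c = arcsin(856/4139) = arcsin 0.2068 = 11.94°.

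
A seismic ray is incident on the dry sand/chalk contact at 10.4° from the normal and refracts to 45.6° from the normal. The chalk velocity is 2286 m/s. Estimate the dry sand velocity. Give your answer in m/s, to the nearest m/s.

Snell's law: sin 10.4°/V₁ = sin 45.6°/V₂.
V₁ = V₂·sin 10.4°/sin 45.6° = 2286 × 0.2527 = 577.58 m/s.

578 m/s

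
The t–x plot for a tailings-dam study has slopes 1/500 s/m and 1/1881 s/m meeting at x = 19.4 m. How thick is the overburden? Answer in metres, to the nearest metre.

7 m

h = (x_cross/2)·√((V₂−V₁)/(V₂+V₁)).
(V₂−V₁)/(V₂+V₁) = (1881−500)/(1881+500) = 0.5800; √ = 0.7616.
h = (19.4/2)·0.7616 = 7.39 m.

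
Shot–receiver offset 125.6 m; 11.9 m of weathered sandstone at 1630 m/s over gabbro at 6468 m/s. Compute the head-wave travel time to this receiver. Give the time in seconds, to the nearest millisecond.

0.034 s

θ_c = arcsin(V₁/V₂) = arcsin(1630/6468) = 14.60°, cos θ_c = 0.9677.
Intercept time tᵢ = 2h cos θ_c / V₁ = 2·11.9·0.9677/1630 = 0.01413 s.
t = x/V₂ + tᵢ = 125.6/6468 + 0.01413 = 0.03355 s.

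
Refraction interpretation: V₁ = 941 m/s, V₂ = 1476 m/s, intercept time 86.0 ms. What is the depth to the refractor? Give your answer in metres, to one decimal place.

θ_c = arcsin(941/1476) = 39.61°; cos θ_c = 0.7704.
tᵢ = 2h cos θ_c/V₁ ⇒ h = tᵢ·V₁/(2 cos θ_c) = 0.086·941/(2·0.7704) = 52.52 m.

52.5 m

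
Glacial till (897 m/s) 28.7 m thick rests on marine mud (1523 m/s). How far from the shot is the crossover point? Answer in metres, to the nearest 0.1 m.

112.9 m

θ_c = arcsin(897/1523) = 36.08°, so cos θ_c = 0.8082 and tᵢ = 2h cos θ_c/V₁ = 0.0517 s.
At crossover x/V₁ = x/V₂ + tᵢ ⇒ x = tᵢ/(1/V₁ − 1/V₂) = 0.05171/(1.1148e-03 − 6.5660e-04) = 112.86 m.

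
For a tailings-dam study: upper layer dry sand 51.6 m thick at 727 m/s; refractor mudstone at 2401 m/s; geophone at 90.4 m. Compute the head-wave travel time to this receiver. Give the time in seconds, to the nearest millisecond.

t = x/V₂ + 2h·√(V₂²−V₁²)/(V₁V₂).
√(V₂²−V₁²) = √(2401²−727²) = 2288.3 m/s; delay term = 2·51.6·2288.3/(727·2401) = 0.13529 s.
t = 90.4/2401 + 0.13529 = 0.17294 s.

0.173 s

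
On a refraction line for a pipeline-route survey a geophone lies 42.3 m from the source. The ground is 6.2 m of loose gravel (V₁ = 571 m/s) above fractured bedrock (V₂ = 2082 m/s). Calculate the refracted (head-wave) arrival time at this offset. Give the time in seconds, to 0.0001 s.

0.0412 s

θ_c = arcsin(V₁/V₂) = arcsin(571/2082) = 15.92°, cos θ_c = 0.9617.
Intercept time tᵢ = 2h cos θ_c / V₁ = 2·6.2·0.9617/571 = 0.02088 s.
t = x/V₂ + tᵢ = 42.3/2082 + 0.02088 = 0.04120 s.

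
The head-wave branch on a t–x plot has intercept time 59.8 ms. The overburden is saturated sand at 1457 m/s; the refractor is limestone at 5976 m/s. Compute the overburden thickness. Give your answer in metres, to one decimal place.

h = tᵢ·V₁·V₂ / (2·√(V₂²−V₁²)).
√(V₂²−V₁²) = √(5976² − 1457²) = 5795.7 m/s.
h = 0.0598 s × 1457 × 5976 / (2 × 5795.7) = 44.92 m.

44.9 m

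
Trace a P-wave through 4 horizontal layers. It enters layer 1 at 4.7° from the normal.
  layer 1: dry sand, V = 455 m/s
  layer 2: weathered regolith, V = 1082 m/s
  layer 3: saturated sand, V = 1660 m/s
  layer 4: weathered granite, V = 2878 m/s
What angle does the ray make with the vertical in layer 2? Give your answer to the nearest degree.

11°

Snell's law across each interface conserves sin θ / V, so sin θ_2 = V_2·sin θ₁/V₁.
sin θ_2 = 1082 × sin 4.7° / 455 = 0.1949.
θ_2 = 11.24° from the vertical.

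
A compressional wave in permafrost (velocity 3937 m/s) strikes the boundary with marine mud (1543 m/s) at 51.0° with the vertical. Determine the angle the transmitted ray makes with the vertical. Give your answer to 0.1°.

17.7°

sin θ₁/V₁ = sin θ₂/V₂ ⇒ sin θ₂ = 1543·sin 51.0°/3937 = 1543·0.7771/3937 = 0.3046.
θ₂ = sin⁻¹(0.3046) = 17.73° (from vertical).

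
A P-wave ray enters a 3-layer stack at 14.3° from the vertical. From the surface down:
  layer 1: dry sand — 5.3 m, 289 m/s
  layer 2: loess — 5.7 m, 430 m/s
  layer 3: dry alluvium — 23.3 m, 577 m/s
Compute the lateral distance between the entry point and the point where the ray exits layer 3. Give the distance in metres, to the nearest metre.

17 m

p = sin θ₁/V₁ = sin 14.3°/289 = 8.5467e-04 s/m is conserved through the stack.
Layer 1: θ = 14.30°; offset = 5.3·tan 14.30° = 1.351 m.
Layer 2: sin θ = p·430 = 0.3675 → θ = 21.56°; offset = 5.7·tan 21.56° = 2.252 m.
Layer 3: sin θ = p·577 = 0.4931 → θ = 29.55°; offset = 23.3·tan 29.55° = 13.208 m.
Σ offsets = 16.811 m.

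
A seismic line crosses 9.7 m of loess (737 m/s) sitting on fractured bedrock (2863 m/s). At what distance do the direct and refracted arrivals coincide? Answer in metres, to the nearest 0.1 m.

x_cross = 2h·√((V₂+V₁)/(V₂−V₁)).
(V₂+V₁)/(V₂−V₁) = (2863+737)/(2863−737) = 1.6933; √ = 1.3013.
x_cross = 2·9.7·1.3013 = 25.24 m.

25.2 m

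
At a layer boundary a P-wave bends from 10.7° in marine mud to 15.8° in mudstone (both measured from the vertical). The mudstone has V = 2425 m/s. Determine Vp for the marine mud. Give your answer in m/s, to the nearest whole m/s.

1654 m/s

Snell's law: sin 10.7°/V₁ = sin 15.8°/V₂.
V₁ = V₂·sin 10.7°/sin 15.8° = 2425 × 0.6819 = 1653.60 m/s.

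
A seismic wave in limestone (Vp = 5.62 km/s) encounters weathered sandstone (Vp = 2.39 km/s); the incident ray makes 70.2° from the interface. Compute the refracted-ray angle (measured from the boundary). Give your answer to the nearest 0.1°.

81.7°

Angle from the normal: 90° − 70.2° = 19.8°.
Snell's law: sin θ₂ = (V₂/V₁)·sin θ₁ = (2.39/5.62)·sin 19.8° = 0.1441.
θ₂ = arcsin 0.1441 = 8.28° from the normal.
From the interface: 90° − 8.28° = 81.72°.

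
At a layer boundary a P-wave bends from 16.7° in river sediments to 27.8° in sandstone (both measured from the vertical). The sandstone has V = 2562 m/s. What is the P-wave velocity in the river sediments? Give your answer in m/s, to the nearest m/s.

Snell's law: sin 16.7°/V₁ = sin 27.8°/V₂.
V₁ = V₂·sin 16.7°/sin 27.8° = 2562 × 0.6161 = 1578.56 m/s.

1579 m/s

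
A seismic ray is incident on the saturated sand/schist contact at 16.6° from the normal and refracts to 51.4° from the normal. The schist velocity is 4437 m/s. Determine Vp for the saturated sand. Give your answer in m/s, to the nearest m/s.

Snell's law: sin 16.6°/V₁ = sin 51.4°/V₂.
V₁ = V₂·sin 16.6°/sin 51.4° = 4437 × 0.3656 = 1621.97 m/s.

1622 m/s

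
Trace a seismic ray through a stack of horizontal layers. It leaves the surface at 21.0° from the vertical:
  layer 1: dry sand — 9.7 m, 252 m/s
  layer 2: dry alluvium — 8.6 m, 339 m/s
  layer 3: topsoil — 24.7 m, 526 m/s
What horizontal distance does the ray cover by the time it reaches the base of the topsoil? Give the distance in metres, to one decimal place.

p = sin θ₁/V₁ = sin 21.0°/252 = 1.4221e-03 s/m is conserved through the stack.
Layer 1: θ = 21.00°; offset = 9.7·tan 21.00° = 3.723 m.
Layer 2: sin θ = p·339 = 0.4821 → θ = 28.82°; offset = 8.6·tan 28.82° = 4.732 m.
Layer 3: sin θ = p·526 = 0.7480 → θ = 48.42°; offset = 24.7·tan 48.42° = 27.839 m.
Σ offsets = 36.295 m.

36.3 m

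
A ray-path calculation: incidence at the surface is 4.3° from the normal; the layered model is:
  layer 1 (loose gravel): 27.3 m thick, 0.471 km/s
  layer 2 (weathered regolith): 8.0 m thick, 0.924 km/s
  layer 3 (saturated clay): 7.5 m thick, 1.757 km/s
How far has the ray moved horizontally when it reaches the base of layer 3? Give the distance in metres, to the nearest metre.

Ray parameter p = sin 4.3° / 0.471 km/s = 1.5919e-01 s/km.
Layer 1: θ = 4.30°; offset = 27.3·tan 4.30° = 2.053 m.
Layer 2: sin θ = p·0.924 = 0.1471 → θ = 8.46°; offset = 8.0·tan 8.46° = 1.190 m.
Layer 3: sin θ = p·1.757 = 0.2797 → θ = 16.24°; offset = 7.5·tan 16.24° = 2.185 m.
Σ offsets = 5.427 m.

5 m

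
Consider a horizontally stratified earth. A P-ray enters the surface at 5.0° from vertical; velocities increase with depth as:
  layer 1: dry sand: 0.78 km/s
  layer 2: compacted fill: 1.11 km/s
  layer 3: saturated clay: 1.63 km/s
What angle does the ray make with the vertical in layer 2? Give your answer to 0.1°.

7.1°

Ray parameter p = sin 5.0° / 0.78 = 1.1174e-01 s/km.
sin θ_2 = p·V_2 = 1.1174e-01 × 1.11 = 0.1240.
θ_2 = 7.12° from the vertical.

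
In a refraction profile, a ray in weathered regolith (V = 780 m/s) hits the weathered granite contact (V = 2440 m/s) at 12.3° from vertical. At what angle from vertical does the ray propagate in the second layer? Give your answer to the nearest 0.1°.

Snell's law: sin θ₂ = (V₂/V₁)·sin θ₁ = (2440/780)·sin 12.3° = 0.6664.
θ₂ = sin⁻¹(0.6664) = 41.79° (from vertical).

41.8°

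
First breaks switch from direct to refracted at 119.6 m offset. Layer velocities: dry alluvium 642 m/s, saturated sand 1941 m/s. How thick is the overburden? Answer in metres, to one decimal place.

42.4 m

x_cross = 2h·√((V₂+V₁)/(V₂−V₁)) → h = x_cross / (2·√((V₂+V₁)/(V₂−V₁))).
√((V₂+V₁)/(V₂−V₁)) = √((1941+642)/(1941−642)) = 1.4101.
h = 119.6 / (2·1.4101) = 42.41 m.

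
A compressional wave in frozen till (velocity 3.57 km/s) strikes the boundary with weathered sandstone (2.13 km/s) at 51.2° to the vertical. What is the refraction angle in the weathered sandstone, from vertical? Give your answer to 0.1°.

27.7°

Snell's law: sin θ₂ = (V₂/V₁)·sin θ₁ = (2.13/3.57)·sin 51.2° = 0.4650.
θ₂ = arcsin 0.4650 = 27.71° from the normal.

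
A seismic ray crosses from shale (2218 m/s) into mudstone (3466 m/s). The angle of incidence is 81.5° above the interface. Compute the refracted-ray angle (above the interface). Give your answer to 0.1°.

76.6°

Convert to the normal: θ₁ = 90° − 81.5° = 8.5°.
sin θ₁/V₁ = sin θ₂/V₂ ⇒ sin θ₂ = 3466·sin 8.5°/2218 = 3466·0.1478/2218 = 0.2310.
θ₂ = arcsin 0.2310 = 13.35° from the normal.
From the interface: 90° − 13.35° = 76.65°.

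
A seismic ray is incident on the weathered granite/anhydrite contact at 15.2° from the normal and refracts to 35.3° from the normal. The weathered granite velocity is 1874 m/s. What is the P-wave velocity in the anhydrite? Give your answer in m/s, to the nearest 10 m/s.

Snell's law: sin 15.2°/V₁ = sin 35.3°/V₂.
V₂ = V₁·sin 35.3°/sin 15.2° = 1874 × 2.2040 = 4130.24 m/s.

4130 m/s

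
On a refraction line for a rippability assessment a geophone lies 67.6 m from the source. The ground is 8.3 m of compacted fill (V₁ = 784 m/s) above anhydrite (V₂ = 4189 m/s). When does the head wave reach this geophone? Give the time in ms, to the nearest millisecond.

37 ms

t = x/V₂ + 2h·√(V₂²−V₁²)/(V₁V₂).
√(V₂²−V₁²) = √(4189²−784²) = 4115.0 m/s; delay term = 2·8.3·4115.0/(784·4189) = 0.02080 s.
t = 67.6/4189 + 0.02080 = 0.03694 s.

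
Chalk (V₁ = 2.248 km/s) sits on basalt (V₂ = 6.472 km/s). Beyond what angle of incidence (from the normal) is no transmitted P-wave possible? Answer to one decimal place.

20.3°

At critical incidence the refracted ray runs along the interface (θ₂ = 90°), so sin θ_c = V₁/V₂.
θ_c = arcsin(2.248/6.472) = arcsin 0.3473 = 20.32°.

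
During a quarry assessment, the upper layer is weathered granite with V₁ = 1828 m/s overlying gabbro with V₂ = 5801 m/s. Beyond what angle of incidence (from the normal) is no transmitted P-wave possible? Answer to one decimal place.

18.4°

Critical incidence: sin θ_c = V₁/V₂ = 1828/5801 = 0.3151.
θ_c = arcsin 0.3151 = 18.37°.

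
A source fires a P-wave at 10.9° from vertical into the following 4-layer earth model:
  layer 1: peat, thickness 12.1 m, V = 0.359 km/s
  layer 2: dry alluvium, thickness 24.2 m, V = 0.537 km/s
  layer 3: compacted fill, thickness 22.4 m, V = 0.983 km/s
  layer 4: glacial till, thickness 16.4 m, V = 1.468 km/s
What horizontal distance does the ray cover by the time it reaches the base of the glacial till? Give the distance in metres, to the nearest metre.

Apply Snell's law at each interface; in layer i the horizontal offset is hᵢ·tan θᵢ.
Layer 1: θ = 10.90°; offset = 12.1·tan 10.90° = 2.330 m.
Layer 2: sin θ = 0.537·sin 10.9°/0.359 = 0.2829, θ = 16.43°; offset = 24.2·tan 16.43° = 7.136 m.
Layer 3: sin θ = 0.983·sin 10.9°/0.359 = 0.5178, θ = 31.18°; offset = 22.4·tan 31.18° = 13.557 m.
Layer 4: sin θ = 1.468·sin 10.9°/0.359 = 0.7732, θ = 50.65°; offset = 16.4·tan 50.65° = 19.998 m.
Summing the layer offsets gives 43.021 m.

43 m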